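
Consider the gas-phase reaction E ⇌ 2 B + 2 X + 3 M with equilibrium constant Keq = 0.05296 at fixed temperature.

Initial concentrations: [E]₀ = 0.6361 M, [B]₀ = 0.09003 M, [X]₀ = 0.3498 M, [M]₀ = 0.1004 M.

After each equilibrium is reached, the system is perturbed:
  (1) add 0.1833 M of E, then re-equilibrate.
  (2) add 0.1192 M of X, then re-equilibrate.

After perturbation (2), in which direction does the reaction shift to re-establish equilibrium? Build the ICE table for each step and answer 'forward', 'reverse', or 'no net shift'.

Direction: reverse

Q₀ = 1.5779e-06 vs Keq = 0.05296 ⇒ Q<K, forward
Step 1:
                  E         B         X         M
  init       0.6361   0.09003    0.3498    0.1004
  Δ         -0.1766    0.3533    0.3533    0.5299
  eq         0.4595    0.4433    0.7031    0.6303
  solve Keq expr → x = 0.1766; check Q = 0.05296
Then add 0.1833 M of E.
Step 2:
                  E         B         X         M
  init       0.6428    0.4433    0.7031    0.6303
  Δ        -0.01124   0.02247   0.02247   0.03371
  eq         0.6315    0.4658    0.7256     0.664
  solve Keq expr → x = 0.01124; check Q = 0.05296
Then add 0.1192 M of X.
Step 3:
                  E         B         X         M
  init       0.6315    0.4658    0.8448     0.664
  Δ         0.01048  -0.02095  -0.02095  -0.03143
  eq          0.642    0.4448    0.8238    0.6326
  solve Keq expr → x = -0.01048; check Q = 0.05296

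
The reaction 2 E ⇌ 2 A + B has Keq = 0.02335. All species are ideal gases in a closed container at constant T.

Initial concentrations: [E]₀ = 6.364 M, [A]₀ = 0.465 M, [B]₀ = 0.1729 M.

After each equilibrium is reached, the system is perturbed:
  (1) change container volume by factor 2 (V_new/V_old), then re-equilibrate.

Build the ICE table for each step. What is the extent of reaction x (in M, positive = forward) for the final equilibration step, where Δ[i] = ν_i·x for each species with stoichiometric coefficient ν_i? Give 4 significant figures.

x = 0.0633 M

Q₀ = 9.2308e-04 vs Keq = 0.02335 ⇒ Q<K, forward
Step 1:
                  E         A         B
  I           6.364     0.465    0.1729
  C          -0.718     0.718     0.359
  E           5.646     1.183    0.5319
  solve Keq expr → x = 0.359; check Q = 0.02335
Then change container volume by factor 2 (V_new/V_old).
Step 2:
                  E         A         B
  I           2.823    0.5915    0.2659
  C         -0.1266    0.1266    0.0633
  E           2.696    0.7181    0.3292
  solve Keq expr → x = 0.0633; check Q = 0.02335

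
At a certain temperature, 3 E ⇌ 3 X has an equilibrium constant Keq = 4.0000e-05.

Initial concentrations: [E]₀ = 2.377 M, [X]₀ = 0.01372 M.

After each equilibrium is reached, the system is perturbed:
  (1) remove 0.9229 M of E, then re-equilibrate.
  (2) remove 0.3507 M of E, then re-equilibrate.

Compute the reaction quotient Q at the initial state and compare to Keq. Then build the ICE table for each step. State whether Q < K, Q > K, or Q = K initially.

Q₀ = 1.9230e-07; Q < K (proceeds forward)

Q₀ = 1.9230e-07 vs Keq = 4.0000e-05 ⇒ Q<K, forward
Step 1:
                    E           X
  I             2.377     0.01372
  C          -0.06534     0.06534
  E             2.312     0.07906
  solve Keq expr → x = 0.02178; check Q = 4.0000e-05
Then remove 0.9229 M of E.
Step 2:
                    E           X
  I             1.389     0.07906
  C           0.03052    -0.03052
  E             1.419     0.04854
  solve Keq expr → x = -0.01017; check Q = 4.0000e-05
Then remove 0.3507 M of E.
Step 3:
                    E           X
  I             1.069     0.04854
  C            0.0116     -0.0116
  E              1.08     0.03694
  solve Keq expr → x = -0.003866; check Q = 4.0000e-05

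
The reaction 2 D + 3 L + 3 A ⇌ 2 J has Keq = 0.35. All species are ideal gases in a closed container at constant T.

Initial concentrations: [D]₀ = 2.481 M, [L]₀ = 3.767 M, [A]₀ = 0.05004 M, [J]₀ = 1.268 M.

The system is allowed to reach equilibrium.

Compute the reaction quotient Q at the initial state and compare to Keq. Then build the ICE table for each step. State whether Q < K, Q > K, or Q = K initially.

Q₀ = 39; Q > K (proceeds reverse)

Q₀ = 39 vs Keq = 0.35 ⇒ Q>K, reverse
Step 1:
                   D          L          A          J
  init         2.481      3.767    0.05004      1.268
  Δ           0.1077     0.1615     0.1615    -0.1077
  eq           2.589      3.929     0.2116       1.16
  solve Keq expr → x = -0.05384; check Q = 0.35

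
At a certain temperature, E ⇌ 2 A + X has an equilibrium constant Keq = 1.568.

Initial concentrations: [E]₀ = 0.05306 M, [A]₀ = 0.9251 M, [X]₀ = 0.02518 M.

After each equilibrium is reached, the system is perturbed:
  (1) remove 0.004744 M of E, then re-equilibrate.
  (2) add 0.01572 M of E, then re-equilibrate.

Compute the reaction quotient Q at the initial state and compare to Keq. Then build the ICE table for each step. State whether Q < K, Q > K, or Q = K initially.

Q₀ = 0.4061; Q < K (proceeds forward)

Q₀ = 0.4061 vs Keq = 1.568 ⇒ Q<K, forward
Step 1:
                  E         A         X
  init      0.05306    0.9251   0.02518
  Δ        -0.02363   0.04726   0.02363
  eq        0.02943    0.9724   0.04881
  solve Keq expr → x = 0.02363; check Q = 1.568
Then remove 0.004744 M of E.
Step 2:
                  E         A         X
  init      0.02469    0.9724   0.04881
  Δ        0.002763 -0.005526 -0.002763
  eq        0.02745    0.9668   0.04605
  solve Keq expr → x = -0.002763; check Q = 1.568
Then add 0.01572 M of E.
Step 3:
                  E         A         X
  init      0.04317    0.9668   0.04605
  Δ       -0.009069   0.01814  0.009069
  eq         0.0341     0.985   0.05511
  solve Keq expr → x = 0.009069; check Q = 1.568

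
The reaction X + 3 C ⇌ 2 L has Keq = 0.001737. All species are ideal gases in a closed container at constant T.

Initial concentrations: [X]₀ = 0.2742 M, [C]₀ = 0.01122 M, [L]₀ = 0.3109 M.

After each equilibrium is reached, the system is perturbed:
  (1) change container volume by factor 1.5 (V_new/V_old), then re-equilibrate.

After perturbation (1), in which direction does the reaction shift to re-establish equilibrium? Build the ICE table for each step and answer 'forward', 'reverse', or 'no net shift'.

Direction: reverse

Q₀ = 2.4957e+05 vs Keq = 0.001737 ⇒ Q>K, reverse
Step 1:
                  X         C         L
  init       0.2742   0.01122    0.3109
  Δ          0.1511    0.4534   -0.3023
  eq         0.4253    0.4647  0.008609
  solve Keq expr → x = -0.1511; check Q = 0.001737
Then change container volume by factor 1.5 (V_new/V_old).
Step 2:
                  X         C         L
  init       0.2836    0.3098   0.00574
  Δ       9.2758e-04  0.002783 -0.001855
  eq         0.2845    0.3126  0.003884
  solve Keq expr → x = -9.2758e-04; check Q = 0.001737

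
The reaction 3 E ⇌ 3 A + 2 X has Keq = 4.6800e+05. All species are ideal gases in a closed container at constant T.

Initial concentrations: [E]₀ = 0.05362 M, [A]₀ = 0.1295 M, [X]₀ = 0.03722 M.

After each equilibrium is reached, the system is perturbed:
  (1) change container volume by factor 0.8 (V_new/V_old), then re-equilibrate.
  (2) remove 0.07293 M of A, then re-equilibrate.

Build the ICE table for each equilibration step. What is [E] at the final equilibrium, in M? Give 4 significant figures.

Q₀ = 0.01952 vs Keq = 4.6800e+05 ⇒ Q<K, forward
Step 1:
                  E         A         X
  Initial   0.05362    0.1295   0.03722
  Change   -0.05321   0.05321   0.03547
  Equil   4.0990e-04    0.1827   0.07269
  solve Keq expr → x = 0.01774; check Q = 4.6800e+05
Then change container volume by factor 0.8 (V_new/V_old).
Step 2:
                  E         A         X
  Initial 5.1237e-04    0.2284   0.09087
  Change  8.1733e-05 -8.1733e-05 -5.4489e-05
  Equil   5.9411e-04    0.2283   0.09081
  solve Keq expr → x = -2.7244e-05; check Q = 4.6800e+05
Then remove 0.07293 M of A.
Step 3:
                  E         A         X
  Initial 5.9411e-04    0.1554   0.09081
  Change  -1.8892e-04 1.8892e-04 1.2594e-04
  Equil   4.0519e-04    0.1556   0.09094
  solve Keq expr → x = 6.2972e-05; check Q = 4.6800e+05

[E]_eq = 4.0519e-04 M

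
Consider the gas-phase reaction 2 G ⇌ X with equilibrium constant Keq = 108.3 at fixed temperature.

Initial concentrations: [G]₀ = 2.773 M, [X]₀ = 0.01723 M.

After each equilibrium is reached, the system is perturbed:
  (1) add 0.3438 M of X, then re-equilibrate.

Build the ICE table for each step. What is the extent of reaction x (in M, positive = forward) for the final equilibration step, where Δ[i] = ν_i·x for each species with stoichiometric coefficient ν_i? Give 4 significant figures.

Q₀ = 0.002241 vs Keq = 108.3 ⇒ Q<K, forward
Step 1:
                  G         X
  I           2.773   0.01723
  C          -2.661     1.331
  E          0.1116     1.348
  solve Keq expr → x = 1.331; check Q = 108.3
Then add 0.3438 M of X.
Step 2:
                  G         X
  I          0.1116     1.692
  C         0.01318 -0.006588
  E          0.1247     1.685
  solve Keq expr → x = -0.006588; check Q = 108.3

x = -0.006588 M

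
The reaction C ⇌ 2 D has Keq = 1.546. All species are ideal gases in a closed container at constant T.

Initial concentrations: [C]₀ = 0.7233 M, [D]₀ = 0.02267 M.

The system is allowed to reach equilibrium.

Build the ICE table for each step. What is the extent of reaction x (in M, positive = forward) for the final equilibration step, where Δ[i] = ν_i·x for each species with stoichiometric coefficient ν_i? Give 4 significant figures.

x = 0.3622 M

Q₀ = 7.1053e-04 vs Keq = 1.546 ⇒ Q<K, forward
Step 1:
                   C          D
  init        0.7233    0.02267
  Δ          -0.3622     0.7245
  eq          0.3611     0.7471
  solve Keq expr → x = 0.3622; check Q = 1.546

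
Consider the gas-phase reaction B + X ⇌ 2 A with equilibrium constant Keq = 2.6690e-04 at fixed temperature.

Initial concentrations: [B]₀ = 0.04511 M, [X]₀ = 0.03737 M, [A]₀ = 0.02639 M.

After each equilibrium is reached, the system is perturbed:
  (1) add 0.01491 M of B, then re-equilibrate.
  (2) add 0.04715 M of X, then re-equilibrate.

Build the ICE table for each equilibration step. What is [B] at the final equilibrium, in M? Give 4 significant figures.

Q₀ = 0.4131 vs Keq = 2.6690e-04 ⇒ Q>K, reverse
Step 1:
                    B           X           A
  Initial     0.04511     0.03737     0.02639
  Change      0.01276     0.01276    -0.02551
  Equil       0.05787     0.05013  8.7985e-04
  solve Keq expr → x = -0.01276; check Q = 2.6690e-04
Then add 0.01491 M of B.
Step 2:
                    B           X           A
  Initial     0.07278     0.05013  8.7985e-04
  Change  -5.2992e-05 -5.2992e-05  1.0598e-04
  Equil       0.07272     0.05007  9.8584e-04
  solve Keq expr → x = 5.2992e-05; check Q = 2.6690e-04
Then add 0.04715 M of X.
Step 3:
                    B           X           A
  Initial     0.07272     0.09722  9.8584e-04
  Change  -1.9234e-04 -1.9234e-04  3.8468e-04
  Equil       0.07253     0.09703    0.001371
  solve Keq expr → x = 1.9234e-04; check Q = 2.6690e-04

[B]_eq = 0.07253 M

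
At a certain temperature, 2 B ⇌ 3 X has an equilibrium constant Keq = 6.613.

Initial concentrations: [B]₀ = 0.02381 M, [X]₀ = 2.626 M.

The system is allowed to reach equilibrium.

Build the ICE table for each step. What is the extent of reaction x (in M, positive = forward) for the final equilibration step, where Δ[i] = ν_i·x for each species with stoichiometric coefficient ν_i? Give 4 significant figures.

Q₀ = 3.1942e+04 vs Keq = 6.613 ⇒ Q>K, reverse
Step 1:
                    B           X
  init        0.02381       2.626
  Δ            0.7218      -1.083
  eq           0.7456       1.543
  solve Keq expr → x = -0.3609; check Q = 6.613

x = -0.3609 M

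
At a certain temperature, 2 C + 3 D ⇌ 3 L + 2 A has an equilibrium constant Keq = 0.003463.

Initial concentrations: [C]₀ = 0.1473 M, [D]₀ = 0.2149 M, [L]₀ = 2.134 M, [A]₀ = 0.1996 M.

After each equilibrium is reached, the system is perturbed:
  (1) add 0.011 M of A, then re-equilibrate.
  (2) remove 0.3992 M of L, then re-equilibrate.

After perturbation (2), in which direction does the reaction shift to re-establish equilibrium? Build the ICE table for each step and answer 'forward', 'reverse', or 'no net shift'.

Q₀ = 1798 vs Keq = 0.003463 ⇒ Q>K, reverse
Step 1:
                  C         D         L         A
  init       0.1473    0.2149     2.134    0.1996
  Δ          0.1966     0.295    -0.295   -0.1966
  eq         0.3439    0.5099     1.839  0.002955
  solve Keq expr → x = -0.09832; check Q = 0.003463
Then add 0.011 M of A.
Step 2:
                  C         D         L         A
  init       0.3439    0.5099     1.839   0.01395
  Δ         0.01072   0.01608  -0.01608  -0.01072
  eq         0.3547    0.5259     1.823  0.003234
  solve Keq expr → x = -0.00536; check Q = 0.003463
Then remove 0.3992 M of L.
Step 3:
                  C         D         L         A
  init       0.3547    0.5259     1.424  0.003234
  Δ       -0.001395 -0.002093  0.002093  0.001395
  eq         0.3533    0.5239     1.426   0.00463
  solve Keq expr → x = 6.9758e-04; check Q = 0.003463

Direction: forward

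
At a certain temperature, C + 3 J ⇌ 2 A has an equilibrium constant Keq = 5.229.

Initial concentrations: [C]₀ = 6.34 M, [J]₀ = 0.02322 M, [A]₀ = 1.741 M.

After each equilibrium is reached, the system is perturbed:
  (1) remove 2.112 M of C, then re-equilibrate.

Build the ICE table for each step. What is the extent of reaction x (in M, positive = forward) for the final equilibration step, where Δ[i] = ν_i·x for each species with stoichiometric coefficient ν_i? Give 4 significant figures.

x = -0.01647 M

Q₀ = 3.8188e+04 vs Keq = 5.229 ⇒ Q>K, reverse
Step 1:
                  C         J         A
  I            6.34   0.02322     1.741
  C          0.1266    0.3798   -0.2532
  E           6.467     0.403     1.488
  solve Keq expr → x = -0.1266; check Q = 5.229
Then remove 2.112 M of C.
Step 2:
                  C         J         A
  I           4.355     0.403     1.488
  C         0.01647    0.0494  -0.03293
  E           4.371    0.4524     1.455
  solve Keq expr → x = -0.01647; check Q = 5.229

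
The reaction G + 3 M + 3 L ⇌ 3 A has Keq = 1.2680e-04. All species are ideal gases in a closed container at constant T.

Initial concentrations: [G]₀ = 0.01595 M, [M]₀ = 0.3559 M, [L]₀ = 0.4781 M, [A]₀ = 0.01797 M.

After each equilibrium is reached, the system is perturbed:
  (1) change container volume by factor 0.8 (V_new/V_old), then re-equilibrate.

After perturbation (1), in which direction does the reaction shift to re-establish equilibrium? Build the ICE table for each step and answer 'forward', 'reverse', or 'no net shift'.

Direction: forward

Q₀ = 0.07385 vs Keq = 1.2680e-04 ⇒ Q>K, reverse
Step 1:
                   G          M          L          A
  Initial    0.01595     0.3559     0.4781    0.01797
  Change    0.005142    0.01543    0.01543   -0.01543
  Equil      0.02109     0.3713     0.4935   0.002544
  solve Keq expr → x = -0.005142; check Q = 1.2680e-04
Then change container volume by factor 0.8 (V_new/V_old).
Step 2:
                   G          M          L          A
  Initial    0.02637     0.4642     0.6169    0.00318
  Change  -3.5513e-04  -0.001065  -0.001065   0.001065
  Equil      0.02601     0.4631     0.6158   0.004245
  solve Keq expr → x = 3.5513e-04; check Q = 1.2680e-04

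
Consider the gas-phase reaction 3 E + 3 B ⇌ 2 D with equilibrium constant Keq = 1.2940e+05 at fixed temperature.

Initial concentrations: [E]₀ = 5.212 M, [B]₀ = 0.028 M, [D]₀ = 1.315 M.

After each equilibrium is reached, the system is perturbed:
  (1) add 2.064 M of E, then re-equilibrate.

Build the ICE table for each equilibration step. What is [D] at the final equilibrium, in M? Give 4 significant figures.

[D]_eq = 1.331 M

Q₀ = 556.4 vs Keq = 1.2940e+05 ⇒ Q<K, forward
Step 1:
                    E           B           D
  Initial       5.212       0.028       1.315
  Change     -0.02339    -0.02339     0.01559
  Equil         5.189     0.00461       1.331
  solve Keq expr → x = 0.007797; check Q = 1.2940e+05
Then add 2.064 M of E.
Step 2:
                    E           B           D
  Initial       7.253     0.00461       1.331
  Change     -0.00131    -0.00131  8.7321e-04
  Equil         7.251      0.0033       1.331
  solve Keq expr → x = 4.3660e-04; check Q = 1.2940e+05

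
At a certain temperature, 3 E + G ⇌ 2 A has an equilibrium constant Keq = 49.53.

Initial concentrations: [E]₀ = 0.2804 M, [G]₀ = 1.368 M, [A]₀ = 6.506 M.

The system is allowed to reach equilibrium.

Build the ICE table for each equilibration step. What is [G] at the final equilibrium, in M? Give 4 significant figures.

Q₀ = 1403 vs Keq = 49.53 ⇒ Q>K, reverse
Step 1:
                   E          G          A
  init        0.2804      1.368      6.506
  Δ           0.5125     0.1708    -0.3417
  eq          0.7929      1.539      6.164
  solve Keq expr → x = -0.1708; check Q = 49.53

[G]_eq = 1.539 M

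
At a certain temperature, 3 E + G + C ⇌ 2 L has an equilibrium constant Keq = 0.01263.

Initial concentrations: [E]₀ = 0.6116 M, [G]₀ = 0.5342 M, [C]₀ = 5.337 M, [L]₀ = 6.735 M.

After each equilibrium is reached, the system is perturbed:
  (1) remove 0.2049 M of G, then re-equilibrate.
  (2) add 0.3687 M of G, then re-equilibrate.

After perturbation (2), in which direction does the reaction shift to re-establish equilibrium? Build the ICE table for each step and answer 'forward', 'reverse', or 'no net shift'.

Q₀ = 69.55 vs Keq = 0.01263 ⇒ Q>K, reverse
Step 1:
                    E           G           C           L
  init         0.6116      0.5342       5.337       6.735
  Δ             4.058       1.353       1.353      -2.706
  eq             4.67       1.887        6.69       4.029
  solve Keq expr → x = -1.353; check Q = 0.01263
Then remove 0.2049 M of G.
Step 2:
                    E           G           C           L
  init           4.67       1.682        6.69       4.029
  Δ           0.09456     0.03152     0.03152    -0.06304
  eq            4.764       1.714       6.721       3.966
  solve Keq expr → x = -0.03152; check Q = 0.01263
Then add 0.3687 M of G.
Step 3:
                    E           G           C           L
  init          4.764       2.082       6.721       3.966
  Δ           -0.1645    -0.05485    -0.05485      0.1097
  eq              4.6       2.027       6.666       4.076
  solve Keq expr → x = 0.05485; check Q = 0.01263

Direction: forward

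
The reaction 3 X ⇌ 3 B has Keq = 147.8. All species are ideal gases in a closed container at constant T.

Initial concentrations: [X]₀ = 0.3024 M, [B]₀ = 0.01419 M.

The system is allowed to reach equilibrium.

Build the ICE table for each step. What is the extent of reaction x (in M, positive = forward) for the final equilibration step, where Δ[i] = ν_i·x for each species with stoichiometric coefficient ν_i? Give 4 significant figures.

Q₀ = 1.0332e-04 vs Keq = 147.8 ⇒ Q<K, forward
Step 1:
                  X         B
  init       0.3024   0.01419
  Δ          -0.252     0.252
  eq        0.05035    0.2662
  solve Keq expr → x = 0.08402; check Q = 147.8

x = 0.08402 M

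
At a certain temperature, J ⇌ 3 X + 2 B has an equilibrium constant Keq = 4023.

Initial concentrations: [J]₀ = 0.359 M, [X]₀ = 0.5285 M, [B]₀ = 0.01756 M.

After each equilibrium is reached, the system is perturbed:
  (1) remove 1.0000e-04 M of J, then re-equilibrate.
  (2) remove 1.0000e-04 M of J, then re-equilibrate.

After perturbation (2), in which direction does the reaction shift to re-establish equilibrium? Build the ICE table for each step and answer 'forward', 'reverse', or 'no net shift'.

Direction: reverse

Q₀ = 1.2679e-04 vs Keq = 4023 ⇒ Q<K, forward
Step 1:
                  J         X         B
  init        0.359    0.5285   0.01756
  Δ         -0.3584     1.075    0.7169
  eq      5.5317e-04     1.604    0.7345
  solve Keq expr → x = 0.3584; check Q = 4023
Then remove 1.0000e-04 M of J.
Step 2:
                  J         X         B
  init    4.5317e-04     1.604    0.7345
  Δ       9.9392e-05 -2.9818e-04 -1.9878e-04
  eq      5.5257e-04     1.604    0.7343
  solve Keq expr → x = -9.9392e-05; check Q = 4023
Then remove 1.0000e-04 M of J.
Step 3:
                  J         X         B
  init    4.5257e-04     1.604    0.7343
  Δ       9.9393e-05 -2.9818e-04 -1.9879e-04
  eq      5.5196e-04     1.603    0.7341
  solve Keq expr → x = -9.9393e-05; check Q = 4023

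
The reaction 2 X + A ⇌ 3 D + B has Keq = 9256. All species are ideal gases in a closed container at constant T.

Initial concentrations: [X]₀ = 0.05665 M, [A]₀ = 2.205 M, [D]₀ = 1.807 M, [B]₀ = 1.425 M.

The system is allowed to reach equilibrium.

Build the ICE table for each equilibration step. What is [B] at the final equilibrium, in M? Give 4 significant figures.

[B]_eq = 1.443 M

Q₀ = 1188 vs Keq = 9256 ⇒ Q<K, forward
Step 1:
                  X         A         D         B
  init      0.05665     2.205     1.807     1.425
  Δ        -0.03524  -0.01762   0.05286   0.01762
  eq        0.02141     2.187      1.86     1.443
  solve Keq expr → x = 0.01762; check Q = 9256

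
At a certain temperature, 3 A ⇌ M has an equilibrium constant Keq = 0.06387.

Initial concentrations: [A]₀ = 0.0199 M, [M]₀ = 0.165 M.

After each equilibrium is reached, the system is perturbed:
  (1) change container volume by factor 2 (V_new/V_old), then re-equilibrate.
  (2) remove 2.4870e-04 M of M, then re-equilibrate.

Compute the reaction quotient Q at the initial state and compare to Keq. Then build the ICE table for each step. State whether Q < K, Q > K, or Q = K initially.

Q₀ = 2.0937e+04; Q > K (proceeds reverse)

Q₀ = 2.0937e+04 vs Keq = 0.06387 ⇒ Q>K, reverse
Step 1:
                  A         M
  I          0.0199     0.165
  C          0.4722   -0.1574
  E          0.4921   0.00761
  solve Keq expr → x = -0.1574; check Q = 0.06387
Then change container volume by factor 2 (V_new/V_old).
Step 2:
                  A         M
  I           0.246  0.003805
  C        0.008264 -0.002755
  E          0.2543   0.00105
  solve Keq expr → x = -0.002755; check Q = 0.06387
Then remove 2.4870e-04 M of M.
Step 3:
                  A         M
  I          0.2543 8.0164e-04
  C       -7.1943e-04 2.3981e-04
  E          0.2536  0.001041
  solve Keq expr → x = 2.3981e-04; check Q = 0.06387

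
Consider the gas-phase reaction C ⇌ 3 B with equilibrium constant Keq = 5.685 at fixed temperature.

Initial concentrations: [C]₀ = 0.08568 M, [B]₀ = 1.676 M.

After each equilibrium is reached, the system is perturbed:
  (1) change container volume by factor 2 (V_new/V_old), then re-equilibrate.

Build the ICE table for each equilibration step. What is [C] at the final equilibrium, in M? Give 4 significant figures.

[C]_eq = 0.07325 M

Q₀ = 54.95 vs Keq = 5.685 ⇒ Q>K, reverse
Step 1:
                   C          B
  Initial    0.08568      1.676
  Change      0.1774    -0.5323
  Equil       0.2631      1.144
  solve Keq expr → x = -0.1774; check Q = 5.685
Then change container volume by factor 2 (V_new/V_old).
Step 2:
                   C          B
  Initial     0.1316     0.5718
  Change    -0.05831     0.1749
  Equil      0.07325     0.7468
  solve Keq expr → x = 0.05831; check Q = 5.685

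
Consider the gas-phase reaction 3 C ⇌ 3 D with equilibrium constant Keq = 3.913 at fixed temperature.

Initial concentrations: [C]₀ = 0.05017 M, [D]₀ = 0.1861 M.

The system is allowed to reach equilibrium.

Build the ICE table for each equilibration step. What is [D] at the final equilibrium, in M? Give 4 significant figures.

[D]_eq = 0.1445 M

Q₀ = 51.04 vs Keq = 3.913 ⇒ Q>K, reverse
Step 1:
                   C          D
  I          0.05017     0.1861
  C          0.04156   -0.04156
  E          0.09173     0.1445
  solve Keq expr → x = -0.01385; check Q = 3.913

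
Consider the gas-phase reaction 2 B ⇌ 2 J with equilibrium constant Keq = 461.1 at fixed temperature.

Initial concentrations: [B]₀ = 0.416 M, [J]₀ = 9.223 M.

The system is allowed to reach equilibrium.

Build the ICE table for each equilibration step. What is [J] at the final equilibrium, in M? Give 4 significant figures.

Q₀ = 491.5 vs Keq = 461.1 ⇒ Q>K, reverse
Step 1:
                  B         J
  Initial     0.416     9.223
  Change    0.01291  -0.01291
  Equil      0.4289      9.21
  solve Keq expr → x = -0.006455; check Q = 461.1

[J]_eq = 9.21 M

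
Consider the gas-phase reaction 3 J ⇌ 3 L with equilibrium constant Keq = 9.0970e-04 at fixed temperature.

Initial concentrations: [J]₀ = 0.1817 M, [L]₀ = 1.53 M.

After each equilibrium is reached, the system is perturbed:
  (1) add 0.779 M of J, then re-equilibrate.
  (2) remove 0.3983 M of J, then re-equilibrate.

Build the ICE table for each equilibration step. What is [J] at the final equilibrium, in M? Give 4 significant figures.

[J]_eq = 1.908 M

Q₀ = 597 vs Keq = 9.0970e-04 ⇒ Q>K, reverse
Step 1:
                    J           L
  init         0.1817        1.53
  Δ             1.379      -1.379
  eq             1.56      0.1512
  solve Keq expr → x = -0.4596; check Q = 9.0970e-04
Then add 0.779 M of J.
Step 2:
                    J           L
  init          2.339      0.1512
  Δ          -0.06881     0.06881
  eq            2.271        0.22
  solve Keq expr → x = 0.02294; check Q = 9.0970e-04
Then remove 0.3983 M of J.
Step 3:
                    J           L
  init          1.872        0.22
  Δ           0.03518    -0.03518
  eq            1.908      0.1848
  solve Keq expr → x = -0.01173; check Q = 9.0970e-04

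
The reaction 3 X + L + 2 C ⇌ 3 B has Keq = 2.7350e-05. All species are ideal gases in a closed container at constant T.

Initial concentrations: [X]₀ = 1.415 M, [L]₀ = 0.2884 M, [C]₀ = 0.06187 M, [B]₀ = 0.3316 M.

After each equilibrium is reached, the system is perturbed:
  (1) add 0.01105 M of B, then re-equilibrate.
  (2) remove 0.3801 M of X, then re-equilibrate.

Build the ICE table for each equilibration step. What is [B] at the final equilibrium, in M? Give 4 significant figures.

Q₀ = 11.66 vs Keq = 2.7350e-05 ⇒ Q>K, reverse
Step 1:
                    X           L           C           B
  Initial       1.415      0.2884     0.06187      0.3316
  Change       0.3155      0.1052      0.2104     -0.3155
  Equil         1.731      0.3936      0.2722     0.01605
  solve Keq expr → x = -0.1052; check Q = 2.7350e-05
Then add 0.01105 M of B.
Step 2:
                    X           L           C           B
  Initial       1.731      0.3936      0.2722      0.0271
  Change      0.01062    0.003541    0.007082    -0.01062
  Equil         1.741      0.3971      0.2793     0.01648
  solve Keq expr → x = -0.003541; check Q = 2.7350e-05
Then remove 0.3801 M of X.
Step 3:
                    X           L           C           B
  Initial       1.361      0.3971      0.2793     0.01648
  Change      0.00348     0.00116     0.00232    -0.00348
  Equil         1.365      0.3983      0.2816       0.013
  solve Keq expr → x = -0.00116; check Q = 2.7350e-05

[B]_eq = 0.013 M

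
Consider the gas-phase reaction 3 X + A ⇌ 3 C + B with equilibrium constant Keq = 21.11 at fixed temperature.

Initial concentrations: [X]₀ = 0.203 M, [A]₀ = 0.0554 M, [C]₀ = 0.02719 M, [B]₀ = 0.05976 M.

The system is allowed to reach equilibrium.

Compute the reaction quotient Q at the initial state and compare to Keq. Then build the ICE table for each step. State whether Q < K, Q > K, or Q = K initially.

Q₀ = 0.002592; Q < K (proceeds forward)

Q₀ = 0.002592 vs Keq = 21.11 ⇒ Q<K, forward
Step 1:
                   X          A          C          B
  init         0.203     0.0554    0.02719    0.05976
  Δ          -0.1132   -0.03774     0.1132    0.03774
  eq         0.08979    0.01766     0.1404     0.0975
  solve Keq expr → x = 0.03774; check Q = 21.11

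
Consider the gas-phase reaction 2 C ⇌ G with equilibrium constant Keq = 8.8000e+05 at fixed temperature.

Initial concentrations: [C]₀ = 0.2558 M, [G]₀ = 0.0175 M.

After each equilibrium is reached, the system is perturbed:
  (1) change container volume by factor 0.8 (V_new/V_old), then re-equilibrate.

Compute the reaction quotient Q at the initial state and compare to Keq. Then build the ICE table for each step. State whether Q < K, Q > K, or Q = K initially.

Q₀ = 0.2674 vs Keq = 8.8000e+05 ⇒ Q<K, forward
Step 1:
                    C           G
  I            0.2558      0.0175
  C           -0.2554      0.1277
  E        4.0620e-04      0.1452
  solve Keq expr → x = 0.1277; check Q = 8.8000e+05
Then change container volume by factor 0.8 (V_new/V_old).
Step 2:
                    C           G
  I        5.0775e-04      0.1815
  C       -5.3571e-05  2.6785e-05
  E        4.5418e-04      0.1815
  solve Keq expr → x = 2.6785e-05; check Q = 8.8000e+05

Q₀ = 0.2674; Q < K (proceeds forward)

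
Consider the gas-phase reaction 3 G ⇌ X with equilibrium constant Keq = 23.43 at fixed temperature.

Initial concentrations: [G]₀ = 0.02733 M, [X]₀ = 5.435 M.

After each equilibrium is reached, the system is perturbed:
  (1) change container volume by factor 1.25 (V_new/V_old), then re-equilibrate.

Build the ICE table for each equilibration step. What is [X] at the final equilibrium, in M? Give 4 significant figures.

Q₀ = 2.6624e+05 vs Keq = 23.43 ⇒ Q>K, reverse
Step 1:
                   G          X
  I          0.02733      5.435
  C           0.5797    -0.1932
  E           0.6071      5.242
  solve Keq expr → x = -0.1932; check Q = 23.43
Then change container volume by factor 1.25 (V_new/V_old).
Step 2:
                   G          X
  I           0.4857      4.193
  C          0.07675   -0.02558
  E           0.5624      4.168
  solve Keq expr → x = -0.02558; check Q = 23.43

[X]_eq = 4.168 M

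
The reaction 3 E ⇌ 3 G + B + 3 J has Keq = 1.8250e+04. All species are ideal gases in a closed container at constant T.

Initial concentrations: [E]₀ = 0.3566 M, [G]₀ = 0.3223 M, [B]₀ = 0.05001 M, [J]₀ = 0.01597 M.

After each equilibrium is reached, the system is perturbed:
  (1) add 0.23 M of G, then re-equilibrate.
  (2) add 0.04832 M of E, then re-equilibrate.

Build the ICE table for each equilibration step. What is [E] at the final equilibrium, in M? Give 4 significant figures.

Q₀ = 1.5039e-07 vs Keq = 1.8250e+04 ⇒ Q<K, forward
Step 1:
                   E          G          B          J
  Initial     0.3566     0.3223    0.05001    0.01597
  Change     -0.3514     0.3514     0.1171     0.3514
  Equil     0.005179     0.6737     0.1672     0.3674
  solve Keq expr → x = 0.1171; check Q = 1.8250e+04
Then add 0.23 M of G.
Step 2:
                   E          G          B          J
  Initial   0.005179     0.9037     0.1672     0.3674
  Change    0.001715  -0.001715 -5.7152e-04  -0.001715
  Equil     0.006893      0.902     0.1666     0.3657
  solve Keq expr → x = -5.7152e-04; check Q = 1.8250e+04
Then add 0.04832 M of E.
Step 3:
                   E          G          B          J
  Initial    0.05521      0.902     0.1666     0.3657
  Change    -0.04679    0.04679     0.0156    0.04679
  Equil     0.008426     0.9488     0.1822     0.4125
  solve Keq expr → x = 0.0156; check Q = 1.8250e+04

[E]_eq = 0.008426 M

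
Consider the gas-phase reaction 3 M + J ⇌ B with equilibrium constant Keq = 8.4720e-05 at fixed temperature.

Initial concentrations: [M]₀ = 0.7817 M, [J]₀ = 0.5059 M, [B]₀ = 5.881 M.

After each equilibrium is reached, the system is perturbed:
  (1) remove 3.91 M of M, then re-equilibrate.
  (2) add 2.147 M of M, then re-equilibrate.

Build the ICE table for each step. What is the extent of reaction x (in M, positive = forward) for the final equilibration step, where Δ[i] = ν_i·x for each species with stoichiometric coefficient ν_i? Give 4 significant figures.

Q₀ = 24.34 vs Keq = 8.4720e-05 ⇒ Q>K, reverse
Step 1:
                  M         J         B
  Initial    0.7817    0.5059     5.881
  Change      13.71     4.571    -4.571
  Equil       14.49     5.077      1.31
  solve Keq expr → x = -4.571; check Q = 8.4720e-05
Then remove 3.91 M of M.
Step 2:
                  M         J         B
  Initial     10.58     5.077      1.31
  Change      1.459    0.4864   -0.4864
  Equil       12.04     5.563    0.8235
  solve Keq expr → x = -0.4864; check Q = 8.4720e-05
Then add 2.147 M of M.
Step 3:
                  M         J         B
  Initial     14.19     5.563    0.8235
  Change    -0.7805   -0.2602    0.2602
  Equil       13.41     5.303     1.084
  solve Keq expr → x = 0.2602; check Q = 8.4720e-05

x = 0.2602 M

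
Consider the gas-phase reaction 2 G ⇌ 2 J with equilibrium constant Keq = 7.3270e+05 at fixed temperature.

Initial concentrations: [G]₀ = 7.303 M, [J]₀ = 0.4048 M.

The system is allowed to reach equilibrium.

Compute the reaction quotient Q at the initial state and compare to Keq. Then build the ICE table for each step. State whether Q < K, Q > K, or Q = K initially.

Q₀ = 0.003072 vs Keq = 7.3270e+05 ⇒ Q<K, forward
Step 1:
                    G           J
  I             7.303      0.4048
  C            -7.294       7.294
  E          0.008994       7.699
  solve Keq expr → x = 3.647; check Q = 7.3270e+05

Q₀ = 0.003072; Q < K (proceeds forward)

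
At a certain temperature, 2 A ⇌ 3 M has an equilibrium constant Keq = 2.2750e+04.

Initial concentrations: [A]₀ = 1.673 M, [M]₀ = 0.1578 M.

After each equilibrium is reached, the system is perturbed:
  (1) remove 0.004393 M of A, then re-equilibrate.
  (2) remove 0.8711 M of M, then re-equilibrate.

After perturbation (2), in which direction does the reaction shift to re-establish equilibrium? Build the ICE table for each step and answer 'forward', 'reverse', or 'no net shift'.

Direction: forward

Q₀ = 0.001404 vs Keq = 2.2750e+04 ⇒ Q<K, forward
Step 1:
                   A          M
  Initial      1.673     0.1578
  Change      -1.645      2.467
  Equil       0.0282      2.625
  solve Keq expr → x = 0.8224; check Q = 2.2750e+04
Then remove 0.004393 M of A.
Step 2:
                   A          M
  Initial     0.0238      2.625
  Change    0.004289  -0.006434
  Equil      0.02809      2.619
  solve Keq expr → x = -0.002145; check Q = 2.2750e+04
Then remove 0.8711 M of M.
Step 3:
                   A          M
  Initial    0.02809      1.747
  Change    -0.01253     0.0188
  Equil      0.01556      1.766
  solve Keq expr → x = 0.006265; check Q = 2.2750e+04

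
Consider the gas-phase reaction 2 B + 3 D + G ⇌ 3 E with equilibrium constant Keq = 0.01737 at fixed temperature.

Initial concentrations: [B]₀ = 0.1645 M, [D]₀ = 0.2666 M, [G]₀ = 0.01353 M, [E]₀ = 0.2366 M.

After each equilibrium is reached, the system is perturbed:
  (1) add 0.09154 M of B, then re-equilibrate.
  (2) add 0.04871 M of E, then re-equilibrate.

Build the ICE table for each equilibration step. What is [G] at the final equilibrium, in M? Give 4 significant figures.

[G]_eq = 0.09707 M

Q₀ = 1909 vs Keq = 0.01737 ⇒ Q>K, reverse
Step 1:
                    B           D           G           E
  init         0.1645      0.2666     0.01353      0.2366
  Δ            0.1413      0.2119     0.07065     -0.2119
  eq           0.3058      0.4785     0.08418     0.02465
  solve Keq expr → x = -0.07065; check Q = 0.01737
Then add 0.09154 M of B.
Step 2:
                    B           D           G           E
  init         0.3973      0.4785     0.08418     0.02465
  Δ         -0.002768   -0.004153   -0.001384    0.004153
  eq           0.3946      0.4744     0.08279     0.02881
  solve Keq expr → x = 0.001384; check Q = 0.01737
Then add 0.04871 M of E.
Step 3:
                    B           D           G           E
  init         0.3946      0.4744     0.08279     0.07752
  Δ           0.02855     0.04282     0.01427    -0.04282
  eq           0.4231      0.5172     0.09707      0.0347
  solve Keq expr → x = -0.01427; check Q = 0.01737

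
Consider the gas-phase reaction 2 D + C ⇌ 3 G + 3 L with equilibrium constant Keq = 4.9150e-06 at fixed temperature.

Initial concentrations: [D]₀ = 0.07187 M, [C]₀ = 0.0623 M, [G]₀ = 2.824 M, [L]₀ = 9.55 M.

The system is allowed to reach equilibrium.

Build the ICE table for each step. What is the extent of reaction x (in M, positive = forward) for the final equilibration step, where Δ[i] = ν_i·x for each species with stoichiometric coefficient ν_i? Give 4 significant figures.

x = -0.94 M

Q₀ = 6.0957e+07 vs Keq = 4.9150e-06 ⇒ Q>K, reverse
Step 1:
                  D         C         G         L
  Initial   0.07187    0.0623     2.824      9.55
  Change       1.88      0.94     -2.82     -2.82
  Equil       1.952     1.002  0.003949      6.73
  solve Keq expr → x = -0.94; check Q = 4.9150e-06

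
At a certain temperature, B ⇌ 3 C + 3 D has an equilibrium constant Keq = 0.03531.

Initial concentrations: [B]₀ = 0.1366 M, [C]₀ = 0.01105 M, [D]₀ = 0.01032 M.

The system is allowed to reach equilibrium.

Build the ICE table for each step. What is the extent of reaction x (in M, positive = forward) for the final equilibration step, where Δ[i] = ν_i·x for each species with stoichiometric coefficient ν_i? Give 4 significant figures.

Q₀ = 1.0856e-11 vs Keq = 0.03531 ⇒ Q<K, forward
Step 1:
                  B         C         D
  init       0.1366   0.01105   0.01032
  Δ         -0.1042    0.3127    0.3127
  eq        0.03238    0.3237     0.323
  solve Keq expr → x = 0.1042; check Q = 0.03531

x = 0.1042 M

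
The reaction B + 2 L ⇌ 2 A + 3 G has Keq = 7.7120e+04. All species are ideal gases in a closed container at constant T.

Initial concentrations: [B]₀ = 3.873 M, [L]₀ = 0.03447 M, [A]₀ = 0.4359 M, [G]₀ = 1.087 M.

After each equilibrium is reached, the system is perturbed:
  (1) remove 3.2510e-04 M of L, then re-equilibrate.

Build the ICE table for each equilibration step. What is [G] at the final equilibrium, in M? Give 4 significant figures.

[G]_eq = 1.137 M

Q₀ = 53.03 vs Keq = 7.7120e+04 ⇒ Q<K, forward
Step 1:
                  B         L         A         G
  Initial     3.873   0.03447    0.4359     1.087
  Change   -0.01671  -0.03343   0.03343   0.05014
  Equil       3.856  0.001044    0.4693     1.137
  solve Keq expr → x = 0.01671; check Q = 7.7120e+04
Then remove 3.2510e-04 M of L.
Step 2:
                  B         L         A         G
  Initial     3.856 7.1848e-04    0.4693     1.137
  Change  1.6185e-04 3.2369e-04 -3.2369e-04 -4.8554e-04
  Equil       3.856  0.001042     0.469     1.137
  solve Keq expr → x = -1.6185e-04; check Q = 7.7120e+04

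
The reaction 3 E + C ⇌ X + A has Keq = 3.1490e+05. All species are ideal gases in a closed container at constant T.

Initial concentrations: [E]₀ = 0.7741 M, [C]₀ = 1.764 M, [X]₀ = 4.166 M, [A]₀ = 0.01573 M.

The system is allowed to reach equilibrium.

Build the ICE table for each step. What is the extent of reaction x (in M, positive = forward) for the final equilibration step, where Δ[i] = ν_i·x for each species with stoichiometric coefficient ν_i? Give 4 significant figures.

Q₀ = 0.08009 vs Keq = 3.1490e+05 ⇒ Q<K, forward
Step 1:
                   E          C          X          A
  Initial     0.7741      1.764      4.166    0.01573
  Change     -0.7605    -0.2535     0.2535     0.2535
  Equil      0.01358       1.51       4.42     0.2692
  solve Keq expr → x = 0.2535; check Q = 3.1490e+05

x = 0.2535 M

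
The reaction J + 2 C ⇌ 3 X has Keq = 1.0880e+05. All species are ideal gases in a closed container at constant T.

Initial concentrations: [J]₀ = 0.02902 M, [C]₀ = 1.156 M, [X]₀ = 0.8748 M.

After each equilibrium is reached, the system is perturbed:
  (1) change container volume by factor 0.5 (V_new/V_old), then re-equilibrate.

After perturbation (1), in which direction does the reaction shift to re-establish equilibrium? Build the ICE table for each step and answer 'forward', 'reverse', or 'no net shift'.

Direction: no net shift

Q₀ = 17.26 vs Keq = 1.0880e+05 ⇒ Q<K, forward
Step 1:
                    J           C           X
  Initial     0.02902       1.156      0.8748
  Change     -0.02901    -0.05803     0.08704
  Equil    6.7841e-06       1.098      0.9618
  solve Keq expr → x = 0.02901; check Q = 1.0880e+05
Then change container volume by factor 0.5 (V_new/V_old).
Step 2:
                    J           C           X
  Initial  1.3568e-05       2.196       1.924
  Change            0           0           0
  Equil    1.3568e-05       2.196       1.924
  solve Keq expr → x = 0; check Q = 1.0880e+05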